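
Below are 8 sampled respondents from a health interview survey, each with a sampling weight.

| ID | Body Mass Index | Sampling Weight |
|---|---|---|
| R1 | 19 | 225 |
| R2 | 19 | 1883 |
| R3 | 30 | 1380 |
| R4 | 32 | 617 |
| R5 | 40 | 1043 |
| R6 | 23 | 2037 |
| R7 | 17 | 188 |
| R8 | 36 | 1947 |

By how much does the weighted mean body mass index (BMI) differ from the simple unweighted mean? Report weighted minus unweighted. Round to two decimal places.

1.22

Unweighted sum = 19 + 19 + 30 + 32 + 40 + 23 + 17 + 36 = 216
Unweighted mean = 216 / 8 = 27
Weighted sum = 19×225 + 19×1883 + 30×1380 + 32×617 + 40×1043 + 23×2037 + 17×188 + 36×1947
  = 263055
Sum of weights = 225 + 1883 + 1380 + 617 + 1043 + 2037 + 188 + 1947 = 9320
Weighted mean = 263055 / 9320 = 28.224785
Difference (weighted minus unweighted) = 1.2247854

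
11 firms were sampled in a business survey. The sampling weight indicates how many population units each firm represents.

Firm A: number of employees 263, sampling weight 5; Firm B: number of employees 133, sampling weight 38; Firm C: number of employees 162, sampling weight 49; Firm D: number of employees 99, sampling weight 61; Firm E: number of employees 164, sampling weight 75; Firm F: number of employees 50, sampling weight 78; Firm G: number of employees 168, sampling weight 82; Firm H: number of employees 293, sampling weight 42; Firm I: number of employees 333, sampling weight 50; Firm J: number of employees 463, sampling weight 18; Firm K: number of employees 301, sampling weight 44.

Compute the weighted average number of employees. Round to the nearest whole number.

186

Weighted sum = 263×5 + 133×38 + 162×49 + 99×61 + 164×75 + 50×78 + 168×82 + 293×42 + 333×50 + 463×18 + 301×44
  = 100856
Sum of weights = 542
Weighted mean = 100856 / 542 = 186.08118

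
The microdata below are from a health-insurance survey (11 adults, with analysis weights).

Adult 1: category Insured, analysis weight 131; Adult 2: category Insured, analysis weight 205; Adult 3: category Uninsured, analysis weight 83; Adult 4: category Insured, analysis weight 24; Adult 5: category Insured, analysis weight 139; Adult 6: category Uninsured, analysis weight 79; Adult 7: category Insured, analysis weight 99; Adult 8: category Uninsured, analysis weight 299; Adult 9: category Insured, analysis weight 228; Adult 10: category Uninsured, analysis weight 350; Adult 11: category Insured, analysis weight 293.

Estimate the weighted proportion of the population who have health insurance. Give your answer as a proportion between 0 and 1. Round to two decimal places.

0.58

Sum of weights for 'Insured' = 131 + 205 + 24 + 139 + 99 + 228 + 293 = 1119
Total weight = 131 + 205 + 83 + 24 + 139 + 79 + 99 + 299 + 228 + 350 + 293 = 1930
Weighted proportion = 1119 / 1930 = 0.57979275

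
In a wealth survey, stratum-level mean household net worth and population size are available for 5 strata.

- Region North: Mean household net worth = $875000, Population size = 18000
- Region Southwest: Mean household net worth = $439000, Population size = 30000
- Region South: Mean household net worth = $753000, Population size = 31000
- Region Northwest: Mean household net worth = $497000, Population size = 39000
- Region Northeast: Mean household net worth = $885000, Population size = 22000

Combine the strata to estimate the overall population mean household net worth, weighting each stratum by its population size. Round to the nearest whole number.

Σ Nₕ·x̄ₕ = 875000×18000 + 439000×30000 + 753000×31000 + 497000×39000 + 885000×22000
  = 91116000000
Σ Nₕ = 18000 + 30000 + 31000 + 39000 + 22000 = 140000
Overall mean = 91116000000 / 140000 = 650828.57

650829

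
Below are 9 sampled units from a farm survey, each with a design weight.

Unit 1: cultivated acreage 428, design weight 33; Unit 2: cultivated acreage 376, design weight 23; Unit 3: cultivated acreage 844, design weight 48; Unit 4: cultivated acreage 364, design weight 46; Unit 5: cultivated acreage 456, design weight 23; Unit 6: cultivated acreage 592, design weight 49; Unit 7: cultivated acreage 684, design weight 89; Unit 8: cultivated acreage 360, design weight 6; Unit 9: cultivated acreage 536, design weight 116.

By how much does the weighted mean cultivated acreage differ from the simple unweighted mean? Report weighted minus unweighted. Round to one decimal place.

Unweighted sum = 428 + 376 + 844 + 364 + 456 + 592 + 684 + 360 + 536 = 4640
Unweighted mean = 4640 / 9 = 515.55556
Weighted sum = 428×33 + 376×23 + 844×48 + 364×46 + 456×23 + 592×49 + 684×89 + 360×6 + 536×116
  = 14124 + 8648 + 40512 + 16744 + 10488 + 29008 + 60876 + 2160 + 62176 = 244736
Sum of weights = 33 + 23 + 48 + 46 + 23 + 49 + 89 + 6 + 116 = 433
Weighted mean = 244736 / 433 = 565.21016
Difference (weighted minus unweighted) = 49.654606

49.7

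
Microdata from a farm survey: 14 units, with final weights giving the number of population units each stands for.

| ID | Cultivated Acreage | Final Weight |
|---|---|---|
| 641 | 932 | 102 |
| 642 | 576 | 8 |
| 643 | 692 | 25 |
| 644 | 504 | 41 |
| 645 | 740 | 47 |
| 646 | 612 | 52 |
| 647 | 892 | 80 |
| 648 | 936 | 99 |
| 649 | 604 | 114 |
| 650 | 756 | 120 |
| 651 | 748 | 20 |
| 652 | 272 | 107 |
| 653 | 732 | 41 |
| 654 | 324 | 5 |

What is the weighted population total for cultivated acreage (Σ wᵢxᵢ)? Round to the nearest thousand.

Weighted total = 603536

604000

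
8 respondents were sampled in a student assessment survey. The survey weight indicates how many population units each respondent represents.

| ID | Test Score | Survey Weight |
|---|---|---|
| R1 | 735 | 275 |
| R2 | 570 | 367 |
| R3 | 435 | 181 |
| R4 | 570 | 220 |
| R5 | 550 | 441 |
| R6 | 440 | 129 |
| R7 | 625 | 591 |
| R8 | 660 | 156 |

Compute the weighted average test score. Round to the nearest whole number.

588

Weighted sum = 735×275 + 570×367 + 435×181 + 570×220 + 550×441 + 440×129 + 625×591 + 660×156
  = 202125 + 209190 + 78735 + 125400 + 242550 + 56760 + 369375 + 102960 = 1387095
Sum of weights = 275 + 367 + 181 + 220 + 441 + 129 + 591 + 156 = 2360
Weighted mean = 1387095 / 2360 = 587.75212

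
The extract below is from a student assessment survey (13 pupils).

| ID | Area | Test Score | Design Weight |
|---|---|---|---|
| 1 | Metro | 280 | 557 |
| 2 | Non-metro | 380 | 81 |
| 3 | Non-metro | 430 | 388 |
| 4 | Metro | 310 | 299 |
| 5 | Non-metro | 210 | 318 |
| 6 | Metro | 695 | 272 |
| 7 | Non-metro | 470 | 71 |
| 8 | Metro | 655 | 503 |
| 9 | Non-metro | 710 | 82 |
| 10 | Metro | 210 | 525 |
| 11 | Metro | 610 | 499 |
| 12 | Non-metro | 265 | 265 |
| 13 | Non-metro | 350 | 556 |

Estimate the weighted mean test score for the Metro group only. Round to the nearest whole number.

445

Metro rows: 1, 4, 6, 8, 10, 11
Weighted sum = 280×557 + 310×299 + 695×272 + 655×503 + 210×525 + 610×499
  = 155960 + 92690 + 189040 + 329465 + 110250 + 304390 = 1181795
Sum of weights = 2655
Weighted mean = 1181795 / 2655 = 445.12053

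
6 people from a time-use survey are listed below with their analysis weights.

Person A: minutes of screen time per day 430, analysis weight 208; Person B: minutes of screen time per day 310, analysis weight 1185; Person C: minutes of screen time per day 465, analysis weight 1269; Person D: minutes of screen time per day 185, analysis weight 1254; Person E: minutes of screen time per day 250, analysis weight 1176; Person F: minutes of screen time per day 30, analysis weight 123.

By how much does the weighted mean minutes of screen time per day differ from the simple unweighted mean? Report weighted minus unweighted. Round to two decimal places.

23.98

Unweighted sum = 1670
Unweighted mean = 1670 / 6 = 278.33333
Weighted sum = 430×208 + 310×1185 + 465×1269 + 185×1254 + 250×1176 + 30×123
  = 1576555
Sum of weights = 208 + 1185 + 1269 + 1254 + 1176 + 123 = 5215
Weighted mean = 1576555 / 5215 = 302.3116
Difference (weighted minus unweighted) = 23.978268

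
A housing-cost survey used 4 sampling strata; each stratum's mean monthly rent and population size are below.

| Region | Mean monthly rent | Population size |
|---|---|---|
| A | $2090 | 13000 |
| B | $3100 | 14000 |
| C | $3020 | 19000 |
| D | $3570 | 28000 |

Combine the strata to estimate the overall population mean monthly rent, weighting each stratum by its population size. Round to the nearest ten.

3080

Σ Nₕ·x̄ₕ = 2090×13000 + 3100×14000 + 3020×19000 + 3570×28000
  = 27170000 + 43400000 + 57380000 + 99960000 = 227910000
Σ Nₕ = 13000 + 14000 + 19000 + 28000 = 74000
Overall mean = 227910000 / 74000 = 3079.8649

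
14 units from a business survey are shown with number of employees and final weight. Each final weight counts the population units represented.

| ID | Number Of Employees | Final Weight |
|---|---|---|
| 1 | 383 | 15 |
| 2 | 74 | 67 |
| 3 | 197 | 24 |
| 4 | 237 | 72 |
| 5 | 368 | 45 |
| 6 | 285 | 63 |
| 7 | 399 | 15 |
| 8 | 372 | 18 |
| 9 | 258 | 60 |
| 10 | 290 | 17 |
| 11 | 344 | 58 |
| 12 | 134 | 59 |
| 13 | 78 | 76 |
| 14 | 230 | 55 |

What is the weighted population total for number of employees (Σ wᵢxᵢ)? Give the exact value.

146537

Weighted total = 146537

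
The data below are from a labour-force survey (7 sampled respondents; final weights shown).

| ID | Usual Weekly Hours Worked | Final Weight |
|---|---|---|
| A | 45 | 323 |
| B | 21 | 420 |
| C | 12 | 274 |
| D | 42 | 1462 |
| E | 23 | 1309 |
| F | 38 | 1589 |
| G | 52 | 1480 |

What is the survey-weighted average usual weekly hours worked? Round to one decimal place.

37.3

Weighted sum = 45×323 + 21×420 + 12×274 + 42×1462 + 23×1309 + 38×1589 + 52×1480
  = 255496
Sum of weights = 323 + 420 + 274 + 1462 + 1309 + 1589 + 1480 = 6857
Weighted mean = 255496 / 6857 = 37.26061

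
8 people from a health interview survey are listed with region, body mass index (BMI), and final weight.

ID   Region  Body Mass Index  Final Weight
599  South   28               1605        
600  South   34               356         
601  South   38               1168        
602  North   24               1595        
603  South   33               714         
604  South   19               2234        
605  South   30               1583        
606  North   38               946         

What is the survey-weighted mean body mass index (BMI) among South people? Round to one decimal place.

28.1

South rows: 599, 600, 601, 603, 604, 605
Weighted sum = 28×1605 + 34×356 + 38×1168 + 33×714 + 19×2234 + 30×1583
  = 44940 + 12104 + 44384 + 23562 + 42446 + 47490 = 214926
Sum of weights = 1605 + 356 + 1168 + 714 + 2234 + 1583 = 7660
Weighted mean = 214926 / 7660 = 28.058225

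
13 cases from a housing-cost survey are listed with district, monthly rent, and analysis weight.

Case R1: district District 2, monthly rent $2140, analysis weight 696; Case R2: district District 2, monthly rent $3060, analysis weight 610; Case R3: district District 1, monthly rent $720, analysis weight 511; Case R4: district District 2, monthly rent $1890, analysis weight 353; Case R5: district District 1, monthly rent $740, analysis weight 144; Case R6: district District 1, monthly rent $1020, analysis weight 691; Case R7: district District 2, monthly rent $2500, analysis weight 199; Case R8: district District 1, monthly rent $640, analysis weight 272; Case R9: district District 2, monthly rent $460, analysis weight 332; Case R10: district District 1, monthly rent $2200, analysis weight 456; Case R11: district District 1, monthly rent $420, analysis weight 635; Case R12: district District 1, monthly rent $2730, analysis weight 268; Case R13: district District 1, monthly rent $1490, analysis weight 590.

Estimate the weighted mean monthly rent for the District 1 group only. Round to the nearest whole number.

District 1 rows: R3, R5, R6, R8, R10, R11, R12, R13
Weighted sum = 720×511 + 740×144 + 1020×691 + 640×272 + 2200×456 + 420×635 + 2730×268 + 1490×590
  = 4234020
Sum of weights = 511 + 144 + 691 + 272 + 456 + 635 + 268 + 590 = 3567
Weighted mean = 4234020 / 3567 = 1186.9975

1187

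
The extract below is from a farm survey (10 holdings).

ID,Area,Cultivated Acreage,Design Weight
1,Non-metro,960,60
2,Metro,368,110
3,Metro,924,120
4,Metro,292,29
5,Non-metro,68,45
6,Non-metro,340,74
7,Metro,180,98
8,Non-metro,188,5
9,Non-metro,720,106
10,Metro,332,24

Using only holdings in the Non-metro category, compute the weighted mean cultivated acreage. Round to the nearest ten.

Non-metro rows: 1, 5, 6, 8, 9
Weighted sum = 960×60 + 68×45 + 340×74 + 188×5 + 720×106
  = 163080
Sum of weights = 60 + 45 + 74 + 5 + 106 = 290
Weighted mean = 163080 / 290 = 562.34483

560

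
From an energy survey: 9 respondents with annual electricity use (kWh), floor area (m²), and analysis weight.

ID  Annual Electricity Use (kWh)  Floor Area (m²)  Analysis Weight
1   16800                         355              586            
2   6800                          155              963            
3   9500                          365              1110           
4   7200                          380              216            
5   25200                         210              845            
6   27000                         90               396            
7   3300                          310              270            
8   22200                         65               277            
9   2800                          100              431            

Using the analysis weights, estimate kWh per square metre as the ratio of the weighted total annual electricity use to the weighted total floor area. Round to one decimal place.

Σ wᵢ·y = 16800×586 + 6800×963 + 9500×1110 + 7200×216 + 25200×845 + 27000×396 + 3300×270 + 22200×277 + 2800×431
  = 9844800 + 6548400 + 10545000 + 1555200 + 21294000 + 10692000 + 891000 + 6149400 + 1206800 = 68726600
Σ wᵢ·x = 355×586 + 155×963 + 365×1110 + 380×216 + 210×845 + 90×396 + 310×270 + 65×277 + 100×431
  = 208030 + 149265 + 405150 + 82080 + 177450 + 35640 + 83700 + 18005 + 43100 = 1202420
Ratio = 68726600 / 1202420 = 57.1569

57.2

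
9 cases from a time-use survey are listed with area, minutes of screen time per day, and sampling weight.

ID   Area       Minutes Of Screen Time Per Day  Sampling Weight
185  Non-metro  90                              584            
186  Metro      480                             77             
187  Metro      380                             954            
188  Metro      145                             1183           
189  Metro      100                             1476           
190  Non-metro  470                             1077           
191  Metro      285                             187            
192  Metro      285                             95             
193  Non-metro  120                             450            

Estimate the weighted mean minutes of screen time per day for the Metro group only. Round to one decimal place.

Metro rows: 186, 187, 188, 189, 191, 192
Weighted sum = 480×77 + 380×954 + 145×1183 + 100×1476 + 285×187 + 285×95
  = 36960 + 362520 + 171535 + 147600 + 53295 + 27075 = 798985
Sum of weights = 77 + 954 + 1183 + 1476 + 187 + 95 = 3972
Weighted mean = 798985 / 3972 = 201.15433

201.2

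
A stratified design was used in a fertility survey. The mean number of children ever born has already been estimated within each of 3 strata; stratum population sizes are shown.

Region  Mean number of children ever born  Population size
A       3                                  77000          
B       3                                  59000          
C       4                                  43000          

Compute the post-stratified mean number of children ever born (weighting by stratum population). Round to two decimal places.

3.24

Σ Nₕ·x̄ₕ = 3×77000 + 3×59000 + 4×43000
  = 231000 + 177000 + 172000 = 580000
Σ Nₕ = 179000
Overall mean = 580000 / 179000 = 3.2402235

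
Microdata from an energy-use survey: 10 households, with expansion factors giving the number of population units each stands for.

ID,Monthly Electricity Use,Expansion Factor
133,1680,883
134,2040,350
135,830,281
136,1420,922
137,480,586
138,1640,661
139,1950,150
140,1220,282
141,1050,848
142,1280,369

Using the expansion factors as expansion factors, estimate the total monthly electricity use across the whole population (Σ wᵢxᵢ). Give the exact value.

7104490

Weighted total = 1680×883 + 2040×350 + 830×281 + 1420×922 + 480×586 + 1640×661 + 1950×150 + 1220×282 + 1050×848 + 1280×369
  = 1483440 + 714000 + 233230 + 1309240 + 281280 + 1084040 + 292500 + 344040 + 890400 + 472320 = 7104490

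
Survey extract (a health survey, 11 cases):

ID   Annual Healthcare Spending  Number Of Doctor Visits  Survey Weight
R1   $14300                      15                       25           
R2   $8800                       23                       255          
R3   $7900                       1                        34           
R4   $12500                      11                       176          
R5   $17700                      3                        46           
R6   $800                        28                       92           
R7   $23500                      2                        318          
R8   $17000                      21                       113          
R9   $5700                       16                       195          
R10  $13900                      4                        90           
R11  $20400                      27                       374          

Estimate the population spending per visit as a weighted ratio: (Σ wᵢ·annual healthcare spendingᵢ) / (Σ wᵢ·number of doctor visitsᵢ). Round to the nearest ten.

Σ wᵢ·y = 14300×25 + 8800×255 + 7900×34 + 12500×176 + 17700×46 + 800×92 + 23500×318 + 17000×113 + 5700×195 + 13900×90 + 20400×374
  = 25344000
Σ wᵢ·x = 15×25 + 23×255 + 1×34 + 11×176 + 3×46 + 28×92 + 2×318 + 21×113 + 16×195 + 4×90 + 27×374
  = 375 + 5865 + 34 + 1936 + 138 + 2576 + 636 + 2373 + 3120 + 360 + 10098 = 27511
Ratio = 25344000 / 27511 = 921.23151

920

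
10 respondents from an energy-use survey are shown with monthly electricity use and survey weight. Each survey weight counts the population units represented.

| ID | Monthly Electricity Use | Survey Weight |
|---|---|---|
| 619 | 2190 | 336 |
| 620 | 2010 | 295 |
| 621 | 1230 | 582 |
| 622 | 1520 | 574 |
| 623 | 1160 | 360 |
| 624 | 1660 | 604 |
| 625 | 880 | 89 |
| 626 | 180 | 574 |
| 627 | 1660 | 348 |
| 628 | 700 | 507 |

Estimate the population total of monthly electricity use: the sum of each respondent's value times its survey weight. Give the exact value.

Weighted total = 2190×336 + 2010×295 + 1230×582 + 1520×574 + 1160×360 + 1660×604 + 880×89 + 180×574 + 1660×348 + 700×507
  = 735840 + 592950 + 715860 + 872480 + 417600 + 1002640 + 78320 + 103320 + 577680 + 354900 = 5451590

5451590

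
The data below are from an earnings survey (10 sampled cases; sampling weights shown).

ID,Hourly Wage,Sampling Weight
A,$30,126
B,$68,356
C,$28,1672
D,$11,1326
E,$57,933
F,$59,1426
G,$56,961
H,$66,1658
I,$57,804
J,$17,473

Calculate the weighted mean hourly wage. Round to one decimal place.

45.6

Weighted sum = 30×126 + 68×356 + 28×1672 + 11×1326 + 57×933 + 59×1426 + 56×961 + 66×1658 + 57×804 + 17×473
  = 3780 + 24208 + 46816 + 14586 + 53181 + 84134 + 53816 + 109428 + 45828 + 8041 = 443818
Sum of weights = 126 + 356 + 1672 + 1326 + 933 + 1426 + 961 + 1658 + 804 + 473 = 9735
Weighted mean = 443818 / 9735 = 45.589933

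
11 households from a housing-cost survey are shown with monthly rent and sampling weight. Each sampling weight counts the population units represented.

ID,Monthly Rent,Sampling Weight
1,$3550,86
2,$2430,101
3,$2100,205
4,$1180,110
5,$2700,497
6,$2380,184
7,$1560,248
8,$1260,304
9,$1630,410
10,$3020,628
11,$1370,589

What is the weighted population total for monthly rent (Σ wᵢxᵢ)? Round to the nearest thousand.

Weighted total = 7032560

7033000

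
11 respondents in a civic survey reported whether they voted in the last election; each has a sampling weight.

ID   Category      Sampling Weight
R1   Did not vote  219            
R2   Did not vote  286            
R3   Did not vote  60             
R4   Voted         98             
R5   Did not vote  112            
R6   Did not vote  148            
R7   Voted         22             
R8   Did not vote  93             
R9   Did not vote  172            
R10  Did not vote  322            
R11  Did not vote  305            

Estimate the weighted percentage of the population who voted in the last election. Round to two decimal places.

Sum of weights for 'Voted' = 98 + 22 = 120
Total weight = 219 + 286 + 60 + 98 + 112 + 148 + 22 + 93 + 172 + 322 + 305 = 1837
Weighted proportion = 120 / 1837 = 0.065323898 → 6.5323898%

6.53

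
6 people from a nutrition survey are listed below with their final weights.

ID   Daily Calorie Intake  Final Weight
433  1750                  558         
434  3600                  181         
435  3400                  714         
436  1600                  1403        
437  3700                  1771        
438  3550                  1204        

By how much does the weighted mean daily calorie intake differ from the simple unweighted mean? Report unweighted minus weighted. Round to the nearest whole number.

Unweighted sum = 1750 + 3600 + 3400 + 1600 + 3700 + 3550 = 17600
Unweighted mean = 17600 / 6 = 2933.3333
Weighted sum = 1750×558 + 3600×181 + 3400×714 + 1600×1403 + 3700×1771 + 3550×1204
  = 976500 + 651600 + 2427600 + 2244800 + 6552700 + 4274200 = 17127400
Sum of weights = 5831
Weighted mean = 17127400 / 5831 = 2937.3006
Difference (unweighted minus weighted) = -3.9673012

-4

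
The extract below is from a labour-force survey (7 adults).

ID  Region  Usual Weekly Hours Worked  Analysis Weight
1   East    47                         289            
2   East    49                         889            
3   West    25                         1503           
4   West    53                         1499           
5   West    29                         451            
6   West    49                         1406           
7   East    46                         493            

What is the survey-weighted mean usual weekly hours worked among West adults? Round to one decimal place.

41.0

West rows: 3, 4, 5, 6
Weighted sum = 25×1503 + 53×1499 + 29×451 + 49×1406
  = 198995
Sum of weights = 4859
Weighted mean = 198995 / 4859 = 40.9539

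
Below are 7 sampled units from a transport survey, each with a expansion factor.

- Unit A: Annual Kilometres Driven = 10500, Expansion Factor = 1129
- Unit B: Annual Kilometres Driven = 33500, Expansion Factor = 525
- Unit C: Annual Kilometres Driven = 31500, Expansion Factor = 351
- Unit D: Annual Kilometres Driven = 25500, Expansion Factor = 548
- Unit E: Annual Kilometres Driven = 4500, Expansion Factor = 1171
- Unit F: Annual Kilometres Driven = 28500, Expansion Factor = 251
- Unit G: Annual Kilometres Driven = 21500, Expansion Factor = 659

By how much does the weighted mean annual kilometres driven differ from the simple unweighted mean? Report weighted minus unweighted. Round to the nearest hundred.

Unweighted sum = 10500 + 33500 + 31500 + 25500 + 4500 + 28500 + 21500 = 155500
Unweighted mean = 155500 / 7 = 22214.286
Weighted sum = 10500×1129 + 33500×525 + 31500×351 + 25500×548 + 4500×1171 + 28500×251 + 21500×659
  = 11854500 + 17587500 + 11056500 + 13974000 + 5269500 + 7153500 + 14168500 = 81064000
Sum of weights = 4634
Weighted mean = 81064000 / 4634 = 17493.31
Difference (weighted minus unweighted) = -4720.9754

-4700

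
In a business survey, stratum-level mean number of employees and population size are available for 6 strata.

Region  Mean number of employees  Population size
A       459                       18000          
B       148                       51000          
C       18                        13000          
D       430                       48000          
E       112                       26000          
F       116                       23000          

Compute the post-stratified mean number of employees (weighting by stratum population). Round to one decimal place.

Σ Nₕ·x̄ₕ = 459×18000 + 148×51000 + 18×13000 + 430×48000 + 112×26000 + 116×23000
  = 8262000 + 7548000 + 234000 + 20640000 + 2912000 + 2668000 = 42264000
Σ Nₕ = 179000
Overall mean = 42264000 / 179000 = 236.11173

236.1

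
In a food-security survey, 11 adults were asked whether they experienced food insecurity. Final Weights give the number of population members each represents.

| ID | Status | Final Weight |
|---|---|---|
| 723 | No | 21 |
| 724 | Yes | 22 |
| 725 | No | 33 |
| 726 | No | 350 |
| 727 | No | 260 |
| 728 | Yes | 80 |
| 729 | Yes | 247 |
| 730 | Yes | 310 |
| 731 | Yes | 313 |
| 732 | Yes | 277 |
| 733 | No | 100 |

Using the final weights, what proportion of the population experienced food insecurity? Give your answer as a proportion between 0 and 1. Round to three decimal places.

Sum of weights for 'Yes' = 22 + 80 + 247 + 310 + 313 + 277 = 1249
Total weight = 21 + 22 + 33 + 350 + 260 + 80 + 247 + 310 + 313 + 277 + 100 = 2013
Weighted proportion = 1249 / 2013 = 0.62046696

0.620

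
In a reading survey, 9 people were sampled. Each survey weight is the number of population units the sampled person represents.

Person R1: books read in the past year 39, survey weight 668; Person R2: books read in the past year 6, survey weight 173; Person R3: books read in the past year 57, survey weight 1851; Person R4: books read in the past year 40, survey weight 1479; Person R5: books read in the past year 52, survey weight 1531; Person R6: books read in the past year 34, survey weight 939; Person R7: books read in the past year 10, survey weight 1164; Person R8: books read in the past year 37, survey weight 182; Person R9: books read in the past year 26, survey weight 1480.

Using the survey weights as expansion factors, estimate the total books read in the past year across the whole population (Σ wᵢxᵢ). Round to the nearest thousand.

Weighted total = 39×668 + 6×173 + 57×1851 + 40×1479 + 52×1531 + 34×939 + 10×1164 + 37×182 + 26×1480
  = 26052 + 1038 + 105507 + 59160 + 79612 + 31926 + 11640 + 6734 + 38480 = 360149

360000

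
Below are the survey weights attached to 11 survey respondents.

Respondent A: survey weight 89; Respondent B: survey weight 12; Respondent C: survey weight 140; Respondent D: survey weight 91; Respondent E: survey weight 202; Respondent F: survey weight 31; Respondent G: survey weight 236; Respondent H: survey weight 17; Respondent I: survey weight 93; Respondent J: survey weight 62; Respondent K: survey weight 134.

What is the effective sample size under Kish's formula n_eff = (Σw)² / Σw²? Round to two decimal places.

Σ wᵢ = 89 + 12 + 140 + 91 + 202 + 31 + 236 + 17 + 93 + 62 + 134 = 1107
Σ wᵢ² = 164145
n_eff = 1107² / 164145 = 1225449 / 164145 = 7.4656493

7.47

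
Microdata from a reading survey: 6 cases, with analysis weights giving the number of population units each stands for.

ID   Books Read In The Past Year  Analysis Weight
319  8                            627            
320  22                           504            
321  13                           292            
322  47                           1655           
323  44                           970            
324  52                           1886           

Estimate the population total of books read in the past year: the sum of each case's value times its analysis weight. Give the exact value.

Weighted total = 238437

238437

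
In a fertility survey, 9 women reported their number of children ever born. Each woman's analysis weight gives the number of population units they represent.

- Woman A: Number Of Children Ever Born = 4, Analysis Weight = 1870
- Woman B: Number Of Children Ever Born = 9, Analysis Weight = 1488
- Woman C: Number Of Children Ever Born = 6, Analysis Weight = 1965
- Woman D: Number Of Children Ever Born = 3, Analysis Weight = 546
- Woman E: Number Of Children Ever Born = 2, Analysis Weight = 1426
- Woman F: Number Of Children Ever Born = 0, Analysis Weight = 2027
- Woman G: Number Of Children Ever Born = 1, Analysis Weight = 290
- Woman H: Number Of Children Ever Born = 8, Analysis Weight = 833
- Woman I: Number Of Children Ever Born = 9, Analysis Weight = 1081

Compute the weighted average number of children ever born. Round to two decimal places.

Weighted sum = 4×1870 + 9×1488 + 6×1965 + 3×546 + 2×1426 + 0×2027 + 1×290 + 8×833 + 9×1081
  = 53835
Sum of weights = 1870 + 1488 + 1965 + 546 + 1426 + 2027 + 290 + 833 + 1081 = 11526
Weighted mean = 53835 / 11526 = 4.6707444

4.67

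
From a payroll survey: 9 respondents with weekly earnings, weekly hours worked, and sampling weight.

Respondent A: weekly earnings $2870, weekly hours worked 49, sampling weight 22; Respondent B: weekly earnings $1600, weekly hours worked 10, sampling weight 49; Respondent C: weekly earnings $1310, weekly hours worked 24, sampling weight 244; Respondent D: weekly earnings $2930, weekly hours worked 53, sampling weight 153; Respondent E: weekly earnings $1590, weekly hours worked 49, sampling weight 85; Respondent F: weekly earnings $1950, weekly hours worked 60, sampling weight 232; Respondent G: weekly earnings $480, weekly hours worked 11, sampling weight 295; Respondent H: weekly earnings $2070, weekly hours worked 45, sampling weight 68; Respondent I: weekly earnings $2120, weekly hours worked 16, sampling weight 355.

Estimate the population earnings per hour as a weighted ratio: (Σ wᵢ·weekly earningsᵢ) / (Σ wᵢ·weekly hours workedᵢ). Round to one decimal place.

55.5

Σ wᵢ·y = 2531980
Σ wᵢ·x = 45603
Ratio = 2531980 / 45603 = 55.522224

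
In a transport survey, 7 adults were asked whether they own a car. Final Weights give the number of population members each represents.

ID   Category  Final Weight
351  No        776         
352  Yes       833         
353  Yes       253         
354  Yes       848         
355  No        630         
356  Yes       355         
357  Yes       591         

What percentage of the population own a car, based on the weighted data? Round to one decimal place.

67.2

Sum of weights for 'Yes' = 833 + 253 + 848 + 355 + 591 = 2880
Total weight = 776 + 833 + 253 + 848 + 630 + 355 + 591 = 4286
Weighted proportion = 2880 / 4286 = 0.6719552 → 67.19552%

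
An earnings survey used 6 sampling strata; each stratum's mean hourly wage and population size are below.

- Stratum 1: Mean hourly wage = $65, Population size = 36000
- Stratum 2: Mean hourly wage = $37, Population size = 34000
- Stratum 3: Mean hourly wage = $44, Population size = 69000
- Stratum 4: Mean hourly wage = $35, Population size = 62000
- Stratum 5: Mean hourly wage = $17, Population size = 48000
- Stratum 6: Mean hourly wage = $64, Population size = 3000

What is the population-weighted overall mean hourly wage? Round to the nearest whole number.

Σ Nₕ·x̄ₕ = 65×36000 + 37×34000 + 44×69000 + 35×62000 + 17×48000 + 64×3000
  = 2340000 + 1258000 + 3036000 + 2170000 + 816000 + 192000 = 9812000
Σ Nₕ = 252000
Overall mean = 9812000 / 252000 = 38.936508

39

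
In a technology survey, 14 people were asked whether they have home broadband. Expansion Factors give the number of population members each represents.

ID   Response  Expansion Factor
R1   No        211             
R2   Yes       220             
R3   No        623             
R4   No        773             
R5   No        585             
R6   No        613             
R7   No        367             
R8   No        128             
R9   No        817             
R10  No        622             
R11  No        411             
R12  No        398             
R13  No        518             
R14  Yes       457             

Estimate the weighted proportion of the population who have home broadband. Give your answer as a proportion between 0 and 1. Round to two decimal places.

0.10

Sum of weights for 'Yes' = 220 + 457 = 677
Total weight = 6743
Weighted proportion = 677 / 6743 = 0.10040042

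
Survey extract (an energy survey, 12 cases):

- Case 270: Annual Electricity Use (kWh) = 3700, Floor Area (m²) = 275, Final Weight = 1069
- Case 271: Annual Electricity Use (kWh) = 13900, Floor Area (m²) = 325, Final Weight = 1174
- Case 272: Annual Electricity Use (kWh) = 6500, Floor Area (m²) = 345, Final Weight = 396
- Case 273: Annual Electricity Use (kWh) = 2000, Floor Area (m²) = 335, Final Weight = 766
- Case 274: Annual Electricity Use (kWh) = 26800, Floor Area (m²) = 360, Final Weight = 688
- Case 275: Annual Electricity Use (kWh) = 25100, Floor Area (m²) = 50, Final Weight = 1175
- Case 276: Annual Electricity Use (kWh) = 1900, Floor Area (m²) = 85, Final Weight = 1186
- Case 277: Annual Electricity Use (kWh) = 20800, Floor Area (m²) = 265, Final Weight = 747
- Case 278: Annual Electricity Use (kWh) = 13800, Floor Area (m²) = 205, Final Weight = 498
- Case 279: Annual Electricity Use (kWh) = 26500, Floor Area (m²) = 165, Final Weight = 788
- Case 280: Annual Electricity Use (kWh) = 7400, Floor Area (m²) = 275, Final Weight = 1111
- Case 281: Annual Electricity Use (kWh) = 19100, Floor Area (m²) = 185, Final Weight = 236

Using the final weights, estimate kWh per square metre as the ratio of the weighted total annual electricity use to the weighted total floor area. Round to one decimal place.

57.9

Σ wᵢ·y = 130585200
Σ wᵢ·x = 275×1069 + 325×1174 + 345×396 + 335×766 + 360×688 + 50×1175 + 85×1186 + 265×747 + 205×498 + 165×788 + 275×1111 + 185×236
  = 293975 + 381550 + 136620 + 256610 + 247680 + 58750 + 100810 + 197955 + 102090 + 130020 + 305525 + 43660 = 2255245
Ratio = 130585200 / 2255245 = 57.902889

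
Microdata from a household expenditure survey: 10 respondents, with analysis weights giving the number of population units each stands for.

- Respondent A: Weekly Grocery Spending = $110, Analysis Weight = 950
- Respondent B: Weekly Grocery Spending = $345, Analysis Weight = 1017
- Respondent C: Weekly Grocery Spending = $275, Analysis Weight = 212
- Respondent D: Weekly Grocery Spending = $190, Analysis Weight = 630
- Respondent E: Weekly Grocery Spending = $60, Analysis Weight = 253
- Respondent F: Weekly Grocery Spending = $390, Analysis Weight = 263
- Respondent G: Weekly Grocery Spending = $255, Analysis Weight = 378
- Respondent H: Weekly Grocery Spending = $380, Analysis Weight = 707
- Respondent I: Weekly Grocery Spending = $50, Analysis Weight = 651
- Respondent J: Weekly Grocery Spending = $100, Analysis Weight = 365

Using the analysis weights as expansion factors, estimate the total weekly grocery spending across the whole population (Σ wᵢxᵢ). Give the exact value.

1185215

Weighted total = 110×950 + 345×1017 + 275×212 + 190×630 + 60×253 + 390×263 + 255×378 + 380×707 + 50×651 + 100×365
  = 1185215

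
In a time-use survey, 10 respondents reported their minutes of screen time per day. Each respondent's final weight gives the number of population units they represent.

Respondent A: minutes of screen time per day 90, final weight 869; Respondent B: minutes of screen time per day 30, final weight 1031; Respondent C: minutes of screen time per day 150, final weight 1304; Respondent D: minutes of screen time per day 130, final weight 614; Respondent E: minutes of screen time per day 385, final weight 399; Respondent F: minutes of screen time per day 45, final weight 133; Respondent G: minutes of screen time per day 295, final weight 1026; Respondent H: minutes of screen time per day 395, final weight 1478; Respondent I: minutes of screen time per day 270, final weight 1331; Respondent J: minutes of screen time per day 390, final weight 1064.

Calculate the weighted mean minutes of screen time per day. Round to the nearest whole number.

238

Weighted sum = 90×869 + 30×1031 + 150×1304 + 130×614 + 385×399 + 45×133 + 295×1026 + 395×1478 + 270×1331 + 390×1064
  = 2204970
Sum of weights = 869 + 1031 + 1304 + 614 + 399 + 133 + 1026 + 1478 + 1331 + 1064 = 9249
Weighted mean = 2204970 / 9249 = 238.40091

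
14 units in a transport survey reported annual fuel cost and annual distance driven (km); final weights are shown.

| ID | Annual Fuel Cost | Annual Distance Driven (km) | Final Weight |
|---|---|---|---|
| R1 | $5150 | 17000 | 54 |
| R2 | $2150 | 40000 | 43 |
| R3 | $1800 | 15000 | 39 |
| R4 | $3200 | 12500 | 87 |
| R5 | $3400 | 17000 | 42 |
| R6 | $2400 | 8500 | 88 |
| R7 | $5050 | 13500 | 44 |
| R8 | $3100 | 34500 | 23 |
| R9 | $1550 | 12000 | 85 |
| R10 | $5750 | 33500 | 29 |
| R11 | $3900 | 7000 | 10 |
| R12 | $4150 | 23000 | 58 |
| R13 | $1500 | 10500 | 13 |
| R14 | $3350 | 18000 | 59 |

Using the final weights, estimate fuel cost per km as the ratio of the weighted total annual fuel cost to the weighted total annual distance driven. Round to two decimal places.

0.18

Σ wᵢ·y = 2162000
Σ wᵢ·x = 11754000
Ratio = 2162000 / 11754000 = 0.18393738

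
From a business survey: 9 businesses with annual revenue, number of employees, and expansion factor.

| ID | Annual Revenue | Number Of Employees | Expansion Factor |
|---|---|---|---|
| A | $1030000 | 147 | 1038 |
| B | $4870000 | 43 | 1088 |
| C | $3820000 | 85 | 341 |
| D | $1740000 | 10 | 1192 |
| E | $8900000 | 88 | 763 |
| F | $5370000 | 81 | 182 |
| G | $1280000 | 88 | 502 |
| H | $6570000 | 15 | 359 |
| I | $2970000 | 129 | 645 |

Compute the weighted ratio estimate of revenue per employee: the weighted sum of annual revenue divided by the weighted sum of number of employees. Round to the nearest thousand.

Σ wᵢ·y = 1030000×1038 + 4870000×1088 + 3820000×341 + 1740000×1192 + 8900000×763 + 5370000×182 + 1280000×502 + 6570000×359 + 2970000×645
  = 1069140000 + 5298560000 + 1302620000 + 2074080000 + 6790700000 + 977340000 + 642560000 + 2358630000 + 1915650000 = 22429280000
Σ wᵢ·x = 147×1038 + 43×1088 + 85×341 + 10×1192 + 88×763 + 81×182 + 88×502 + 15×359 + 129×645
  = 152586 + 46784 + 28985 + 11920 + 67144 + 14742 + 44176 + 5385 + 83205 = 454927
Ratio = 22429280000 / 454927 = 49303.031

49000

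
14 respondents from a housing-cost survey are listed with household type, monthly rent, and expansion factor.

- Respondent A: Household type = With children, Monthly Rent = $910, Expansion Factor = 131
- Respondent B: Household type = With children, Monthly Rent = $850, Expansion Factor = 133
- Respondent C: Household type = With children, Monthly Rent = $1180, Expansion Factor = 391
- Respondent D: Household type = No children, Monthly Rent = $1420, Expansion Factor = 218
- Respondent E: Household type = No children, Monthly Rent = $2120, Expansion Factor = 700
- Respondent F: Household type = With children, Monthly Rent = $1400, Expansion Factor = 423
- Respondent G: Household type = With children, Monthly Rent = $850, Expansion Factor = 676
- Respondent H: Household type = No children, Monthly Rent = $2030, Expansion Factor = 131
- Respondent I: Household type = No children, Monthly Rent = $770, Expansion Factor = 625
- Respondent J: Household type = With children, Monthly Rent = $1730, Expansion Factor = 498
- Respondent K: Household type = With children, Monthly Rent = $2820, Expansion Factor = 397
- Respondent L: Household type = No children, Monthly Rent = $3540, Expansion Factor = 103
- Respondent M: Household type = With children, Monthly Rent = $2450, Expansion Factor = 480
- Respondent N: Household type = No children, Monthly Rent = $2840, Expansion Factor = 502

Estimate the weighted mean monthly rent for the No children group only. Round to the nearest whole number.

No children rows: D, E, H, I, L, N
Weighted sum = 1420×218 + 2120×700 + 2030×131 + 770×625 + 3540×103 + 2840×502
  = 309560 + 1484000 + 265930 + 481250 + 364620 + 1425680 = 4331040
Sum of weights = 218 + 700 + 131 + 625 + 103 + 502 = 2279
Weighted mean = 4331040 / 2279 = 1900.4125

1900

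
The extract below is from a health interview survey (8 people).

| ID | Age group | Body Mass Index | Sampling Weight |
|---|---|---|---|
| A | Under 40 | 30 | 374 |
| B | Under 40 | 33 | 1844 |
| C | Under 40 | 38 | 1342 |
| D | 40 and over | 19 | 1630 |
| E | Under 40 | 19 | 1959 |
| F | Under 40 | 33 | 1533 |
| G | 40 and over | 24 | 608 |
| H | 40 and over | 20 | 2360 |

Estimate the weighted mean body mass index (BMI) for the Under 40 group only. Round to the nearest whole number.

30

Under 40 rows: A, B, C, E, F
Weighted sum = 30×374 + 33×1844 + 38×1342 + 19×1959 + 33×1533
  = 210878
Sum of weights = 374 + 1844 + 1342 + 1959 + 1533 = 7052
Weighted mean = 210878 / 7052 = 29.90329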